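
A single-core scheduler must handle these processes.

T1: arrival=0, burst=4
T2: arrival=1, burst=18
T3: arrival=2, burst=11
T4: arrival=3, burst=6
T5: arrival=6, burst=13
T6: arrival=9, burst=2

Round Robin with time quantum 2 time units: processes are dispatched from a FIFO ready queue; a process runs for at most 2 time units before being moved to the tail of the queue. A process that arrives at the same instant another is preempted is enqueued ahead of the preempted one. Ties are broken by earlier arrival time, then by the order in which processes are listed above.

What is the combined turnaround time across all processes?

Schedule: | T1 0-2 | T2 2-4 | T3 4-6 | T1 6-8 | T4 8-10 | T2 10-12 | T5 12-14 | T3 14-16 | T6 16-18 | T4 18-20 | T2 20-22 | T5 22-24 | T3 24-26 | T4 26-28 | T2 28-30 | T5 30-32 | T3 32-34 | T2 34-36 | T5 36-38 | T3 38-40 | T2 40-42 | T5 42-44 | T3 44-45 | T2 45-47 | T5 47-49 | T2 49-51 | T5 51-52 | T2 52-54 |
Completion: T1=8  T2=54  T3=45  T4=28  T5=52  T6=18
Turnaround (C−A): T1=8  T2=53  T3=43  T4=25  T5=46  T6=9
Turnaround = completion − arrival: T1=8, T2=53, T3=43, T4=25, T5=46, T6=9
Total turnaround = 8 + 53 + 43 + 25 + 46 + 9 = 184

184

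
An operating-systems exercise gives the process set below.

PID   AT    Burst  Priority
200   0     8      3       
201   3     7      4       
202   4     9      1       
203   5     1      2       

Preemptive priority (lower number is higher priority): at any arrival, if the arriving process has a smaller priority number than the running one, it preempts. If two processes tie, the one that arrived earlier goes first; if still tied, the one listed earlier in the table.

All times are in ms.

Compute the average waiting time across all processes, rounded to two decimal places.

8.25

Gantt: | 200 0-4 | 202 4-13 | 203 13-14 | 200 14-18 | 201 18-25 |
Completion: 200=18  201=25  202=13  203=14
Turnaround (C−A): 200=18  201=22  202=9  203=9
Waiting times: 200=10, 201=15, 202=0, 203=8
Average waiting = (10+15+0+8) / 4 = 33/4 = 8.25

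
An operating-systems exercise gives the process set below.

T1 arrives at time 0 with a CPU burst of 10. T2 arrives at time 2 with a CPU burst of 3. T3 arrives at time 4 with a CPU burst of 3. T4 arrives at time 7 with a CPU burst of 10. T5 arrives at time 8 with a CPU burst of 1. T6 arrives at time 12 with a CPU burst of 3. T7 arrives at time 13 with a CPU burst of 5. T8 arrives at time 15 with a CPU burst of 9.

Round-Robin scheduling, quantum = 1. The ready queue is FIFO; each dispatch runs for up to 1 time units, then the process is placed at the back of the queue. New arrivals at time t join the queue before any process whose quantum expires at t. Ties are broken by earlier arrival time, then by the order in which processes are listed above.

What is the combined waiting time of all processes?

109

Timeline: | T1 0-2 | T2 2-3 | T1 3-4 | T2 4-5 | T3 5-6 | T1 6-7 | T2 7-8 | T3 8-9 | T4 9-10 | T1 10-11 | T5 11-12 | T3 12-13 | T4 13-14 | T1 14-15 | T6 15-16 | T7 16-17 | T4 17-18 | T8 18-19 | T1 19-20 | T6 20-21 | T7 21-22 | T4 22-23 | T8 23-24 | T1 24-25 | T6 25-26 | T7 26-27 | T4 27-28 | T8 28-29 | T1 29-30 | T7 30-31 | T4 31-32 | T8 32-33 | T1 33-34 | T7 34-35 | T4 35-36 | T8 36-37 | T4 37-38 | T8 38-39 | T4 39-40 | T8 40-41 | T4 41-42 | T8 42-44 |
Completion: T1=34  T2=8  T3=13  T4=42  T5=12  T6=26  T7=35  T8=44
Waiting = turnaround − burst: T1=24, T2=3, T3=6, T4=25, T5=3, T6=11, T7=17, T8=20
Total waiting = 24 + 3 + 6 + 25 + 3 + 11 + 17 + 20 = 109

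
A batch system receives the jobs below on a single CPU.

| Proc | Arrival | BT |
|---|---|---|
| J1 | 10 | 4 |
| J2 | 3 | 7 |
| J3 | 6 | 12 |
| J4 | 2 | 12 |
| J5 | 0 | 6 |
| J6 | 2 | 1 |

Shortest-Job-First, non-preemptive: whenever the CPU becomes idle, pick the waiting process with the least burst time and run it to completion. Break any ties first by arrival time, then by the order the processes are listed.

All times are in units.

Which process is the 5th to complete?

J4

Schedule: | J5 0-6 | J6 6-7 | J2 7-14 | J1 14-18 | J4 18-30 | J3 30-42 |
Completion: J1=18  J2=14  J3=42  J4=30  J5=6  J6=7
Turnaround (C−A): J1=8  J2=11  J3=36  J4=28  J5=6  J6=5
Finish order: J5 → J6 → J2 → J1 → J4 → J3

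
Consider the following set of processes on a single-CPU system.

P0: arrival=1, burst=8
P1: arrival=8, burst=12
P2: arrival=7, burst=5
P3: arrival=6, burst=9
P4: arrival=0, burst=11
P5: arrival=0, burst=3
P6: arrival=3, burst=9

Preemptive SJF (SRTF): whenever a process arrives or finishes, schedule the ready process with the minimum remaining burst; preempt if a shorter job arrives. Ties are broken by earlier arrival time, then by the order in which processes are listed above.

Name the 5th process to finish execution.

P3

Timeline: | P5 0-3 | P0 3-11 | P2 11-16 | P6 16-25 | P3 25-34 | P4 34-45 | P1 45-57 |
Completion: P0=11  P1=57  P2=16  P3=34  P4=45  P5=3  P6=25
Turnaround (C−A): P0=10  P1=49  P2=9  P3=28  P4=45  P5=3  P6=22
Finish order: P5 → P0 → P2 → P6 → P3 → P4 → P1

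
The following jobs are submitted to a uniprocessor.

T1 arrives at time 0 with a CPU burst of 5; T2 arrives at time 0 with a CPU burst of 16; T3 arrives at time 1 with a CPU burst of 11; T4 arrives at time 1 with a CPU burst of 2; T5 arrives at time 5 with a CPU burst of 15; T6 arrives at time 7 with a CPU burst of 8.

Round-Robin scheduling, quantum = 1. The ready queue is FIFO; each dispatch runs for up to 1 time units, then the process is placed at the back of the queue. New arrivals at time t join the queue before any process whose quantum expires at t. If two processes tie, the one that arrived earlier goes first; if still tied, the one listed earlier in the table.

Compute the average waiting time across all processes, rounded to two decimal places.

26.33

Schedule: | T1 0-1 | T2 1-2 | T3 2-3 | T4 3-4 | T1 4-5 | T2 5-6 | T3 6-7 | T4 7-8 | T5 8-9 | T1 9-10 | T2 10-11 | T6 11-12 | T3 12-13 | T5 13-14 | T1 14-15 | T2 15-16 | T6 16-17 | T3 17-18 | T5 18-19 | T1 19-20 | T2 20-21 | T6 21-22 | T3 22-23 | T5 23-24 | T2 24-25 | T6 25-26 | T3 26-27 | T5 27-28 | T2 28-29 | T6 29-30 | T3 30-31 | T5 31-32 | T2 32-33 | T6 33-34 | T3 34-35 | T5 35-36 | T2 36-37 | T6 37-38 | T3 38-39 | T5 39-40 | T2 40-41 | T6 41-42 | T3 42-43 | T5 43-44 | T2 44-45 | T3 45-46 | T5 46-47 | T2 47-48 | T5 48-49 | T2 49-50 | T5 50-51 | T2 51-52 | T5 52-53 | T2 53-54 | T5 54-55 | T2 55-56 | T5 56-57 |
Completion: T1=20  T2=56  T3=46  T4=8  T5=57  T6=42
Turnaround (C−A): T1=20  T2=56  T3=45  T4=7  T5=52  T6=35
Waiting times: T1=15, T2=40, T3=34, T4=5, T5=37, T6=27
Average waiting = (15+40+34+5+37+27) / 6 = 158/6 = 26.33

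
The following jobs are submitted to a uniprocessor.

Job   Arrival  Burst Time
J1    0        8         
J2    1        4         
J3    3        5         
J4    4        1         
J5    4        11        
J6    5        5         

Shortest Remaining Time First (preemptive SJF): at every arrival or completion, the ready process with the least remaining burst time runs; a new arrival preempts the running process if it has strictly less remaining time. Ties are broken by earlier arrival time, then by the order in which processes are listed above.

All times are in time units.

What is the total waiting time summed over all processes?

Schedule: | J1 0-1 | J2 1-5 | J4 5-6 | J3 6-11 | J6 11-16 | J1 16-23 | J5 23-34 |
Completion: J1=23  J2=5  J3=11  J4=6  J5=34  J6=16
Turnaround (C−A): J1=23  J2=4  J3=8  J4=2  J5=30  J6=11
Waiting = turnaround − burst: J1=15, J2=0, J3=3, J4=1, J5=19, J6=6
Total waiting = 15 + 0 + 3 + 1 + 19 + 6 = 44

44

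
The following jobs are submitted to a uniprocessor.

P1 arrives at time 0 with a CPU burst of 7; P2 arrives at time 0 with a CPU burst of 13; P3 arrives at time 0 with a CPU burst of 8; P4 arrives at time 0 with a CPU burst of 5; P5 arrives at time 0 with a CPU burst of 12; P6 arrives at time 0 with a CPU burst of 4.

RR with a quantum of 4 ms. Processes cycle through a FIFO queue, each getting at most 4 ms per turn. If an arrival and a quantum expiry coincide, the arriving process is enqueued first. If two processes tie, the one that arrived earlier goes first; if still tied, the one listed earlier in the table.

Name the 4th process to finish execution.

P4

Gantt: | P1 0-4 | P2 4-8 | P3 8-12 | P4 12-16 | P5 16-20 | P6 20-24 | P1 24-27 | P2 27-31 | P3 31-35 | P4 35-36 | P5 36-40 | P2 40-44 | P5 44-48 | P2 48-49 |
Completion: P1=27  P2=49  P3=35  P4=36  P5=48  P6=24
Turnaround (C−A): P1=27  P2=49  P3=35  P4=36  P5=48  P6=24
Finish order: P6 → P1 → P3 → P4 → P5 → P2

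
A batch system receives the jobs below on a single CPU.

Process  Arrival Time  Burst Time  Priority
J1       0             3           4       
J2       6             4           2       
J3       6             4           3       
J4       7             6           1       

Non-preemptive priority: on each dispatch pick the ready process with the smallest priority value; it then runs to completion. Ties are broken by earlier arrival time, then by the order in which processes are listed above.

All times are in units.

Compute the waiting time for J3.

Gantt: | J1 0-3 | idle 3-6 | J2 6-10 | J4 10-16 | J3 16-20 |
Completion: J1=3  J2=10  J3=20  J4=16
Turnaround (C−A): J1=3  J2=4  J3=14  J4=9
Waiting(J3) = turnaround − burst = 14 − 4 = 10

10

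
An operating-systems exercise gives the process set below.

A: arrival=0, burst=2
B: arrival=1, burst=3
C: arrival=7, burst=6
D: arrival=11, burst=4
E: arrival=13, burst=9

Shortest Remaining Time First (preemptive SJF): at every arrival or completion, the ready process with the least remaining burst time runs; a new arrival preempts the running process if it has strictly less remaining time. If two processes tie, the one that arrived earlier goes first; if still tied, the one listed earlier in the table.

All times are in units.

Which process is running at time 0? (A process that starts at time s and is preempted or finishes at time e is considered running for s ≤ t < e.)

Schedule: | A 0-2 | B 2-5 | idle 5-7 | C 7-13 | D 13-17 | E 17-26 |
Completion: A=2  B=5  C=13  D=17  E=26
Turnaround (C−A): A=2  B=4  C=6  D=6  E=13

A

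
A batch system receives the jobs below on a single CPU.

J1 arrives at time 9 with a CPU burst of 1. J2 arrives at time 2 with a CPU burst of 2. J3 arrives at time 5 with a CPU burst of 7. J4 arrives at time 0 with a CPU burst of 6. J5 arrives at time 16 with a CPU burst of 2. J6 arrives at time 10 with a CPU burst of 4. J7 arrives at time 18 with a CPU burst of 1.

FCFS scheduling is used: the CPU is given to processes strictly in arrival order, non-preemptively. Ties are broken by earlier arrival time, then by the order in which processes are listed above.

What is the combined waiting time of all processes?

Timeline: | J4 0-6 | J2 6-8 | J3 8-15 | J1 15-16 | J6 16-20 | J5 20-22 | J7 22-23 |
Completion: J1=16  J2=8  J3=15  J4=6  J5=22  J6=20  J7=23
Waiting = turnaround − burst: J1=6, J2=4, J3=3, J4=0, J5=4, J6=6, J7=4
Total waiting = 6 + 4 + 3 + 0 + 4 + 6 + 4 = 27

27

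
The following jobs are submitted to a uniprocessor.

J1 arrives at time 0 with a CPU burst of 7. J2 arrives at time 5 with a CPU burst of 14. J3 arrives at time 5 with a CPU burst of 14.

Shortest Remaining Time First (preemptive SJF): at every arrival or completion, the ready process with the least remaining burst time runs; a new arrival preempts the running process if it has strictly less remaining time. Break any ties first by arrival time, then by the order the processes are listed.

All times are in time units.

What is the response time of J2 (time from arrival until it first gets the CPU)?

Gantt: | J1 0-7 | J2 7-21 | J3 21-35 |
Completion: J1=7  J2=21  J3=35
Response(J2) = first start − arrival = 7 − 5 = 2

2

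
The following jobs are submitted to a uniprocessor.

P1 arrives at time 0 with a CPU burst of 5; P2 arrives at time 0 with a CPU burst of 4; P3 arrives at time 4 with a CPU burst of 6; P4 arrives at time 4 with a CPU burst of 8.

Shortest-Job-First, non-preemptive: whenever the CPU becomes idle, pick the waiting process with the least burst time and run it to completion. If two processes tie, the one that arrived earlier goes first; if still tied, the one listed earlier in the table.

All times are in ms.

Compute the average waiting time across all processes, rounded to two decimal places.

Gantt: | P2 0-4 | P1 4-9 | P3 9-15 | P4 15-23 |
Completion: P1=9  P2=4  P3=15  P4=23
Turnaround (C−A): P1=9  P2=4  P3=11  P4=19
Waiting times: P1=4, P2=0, P3=5, P4=11
Average waiting = (4+0+5+11) / 4 = 20/4 = 5.00

5.00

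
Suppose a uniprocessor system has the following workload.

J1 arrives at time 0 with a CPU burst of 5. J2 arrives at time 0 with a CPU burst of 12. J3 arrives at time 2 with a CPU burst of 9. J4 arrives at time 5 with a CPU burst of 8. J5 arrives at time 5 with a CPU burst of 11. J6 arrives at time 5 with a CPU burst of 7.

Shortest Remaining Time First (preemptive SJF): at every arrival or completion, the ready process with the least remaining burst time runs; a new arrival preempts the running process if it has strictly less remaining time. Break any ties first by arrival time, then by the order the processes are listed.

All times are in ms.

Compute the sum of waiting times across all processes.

Gantt: | J1 0-5 | J6 5-12 | J4 12-20 | J3 20-29 | J5 29-40 | J2 40-52 |
Completion: J1=5  J2=52  J3=29  J4=20  J5=40  J6=12
Waiting = turnaround − burst: J1=0, J2=40, J3=18, J4=7, J5=24, J6=0
Total waiting = 0 + 40 + 18 + 7 + 24 + 0 = 89

89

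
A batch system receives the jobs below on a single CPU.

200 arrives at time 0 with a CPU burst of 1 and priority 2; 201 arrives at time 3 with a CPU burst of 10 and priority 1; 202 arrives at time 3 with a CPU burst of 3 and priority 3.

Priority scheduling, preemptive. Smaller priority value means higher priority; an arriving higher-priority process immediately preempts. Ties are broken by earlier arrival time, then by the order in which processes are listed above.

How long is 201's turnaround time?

10

Gantt: | 200 0-1 | idle 1-3 | 201 3-13 | 202 13-16 |
Completion: 200=1  201=13  202=16
Turnaround (C−A): 200=1  201=10  202=13
Turnaround(201) = completion − arrival = 13 − 3 = 10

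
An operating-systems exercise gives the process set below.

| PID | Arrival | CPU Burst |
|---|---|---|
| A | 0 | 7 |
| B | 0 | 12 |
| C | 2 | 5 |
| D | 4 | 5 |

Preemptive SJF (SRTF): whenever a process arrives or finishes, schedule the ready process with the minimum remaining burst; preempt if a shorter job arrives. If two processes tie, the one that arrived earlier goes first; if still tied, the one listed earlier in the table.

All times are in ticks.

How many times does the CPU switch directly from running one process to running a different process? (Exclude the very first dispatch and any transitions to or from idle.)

Schedule: | A 0-7 | C 7-12 | D 12-17 | B 17-29 |
Completion: A=7  B=29  C=12  D=17
Turnaround (C−A): A=7  B=29  C=10  D=13

3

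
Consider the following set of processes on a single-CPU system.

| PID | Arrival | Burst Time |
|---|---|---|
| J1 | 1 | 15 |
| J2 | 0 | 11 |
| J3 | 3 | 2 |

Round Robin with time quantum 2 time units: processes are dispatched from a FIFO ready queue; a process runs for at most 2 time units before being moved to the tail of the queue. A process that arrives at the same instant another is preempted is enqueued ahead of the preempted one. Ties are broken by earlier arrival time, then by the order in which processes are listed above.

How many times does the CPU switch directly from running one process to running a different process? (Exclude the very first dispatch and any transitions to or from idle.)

Timeline: | J2 0-2 | J1 2-4 | J2 4-6 | J3 6-8 | J1 8-10 | J2 10-12 | J1 12-14 | J2 14-16 | J1 16-18 | J2 18-20 | J1 20-22 | J2 22-23 | J1 23-28 |
Completion: J1=28  J2=23  J3=8
Turnaround (C−A): J1=27  J2=23  J3=5

12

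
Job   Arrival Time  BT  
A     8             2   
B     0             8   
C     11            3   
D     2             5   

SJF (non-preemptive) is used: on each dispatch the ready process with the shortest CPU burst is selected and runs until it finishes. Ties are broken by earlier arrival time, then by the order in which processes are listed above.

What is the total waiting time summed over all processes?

Timeline: | B 0-8 | A 8-10 | D 10-15 | C 15-18 |
Completion: A=10  B=8  C=18  D=15
Waiting = turnaround − burst: A=0, B=0, C=4, D=8
Total waiting = 0 + 0 + 4 + 8 = 12

12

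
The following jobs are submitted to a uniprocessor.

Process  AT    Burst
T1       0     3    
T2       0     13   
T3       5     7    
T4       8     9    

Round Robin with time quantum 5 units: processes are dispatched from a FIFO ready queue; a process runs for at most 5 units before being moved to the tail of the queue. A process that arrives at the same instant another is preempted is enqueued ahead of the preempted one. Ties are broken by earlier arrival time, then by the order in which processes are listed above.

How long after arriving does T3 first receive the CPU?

Timeline: | T1 0-3 | T2 3-8 | T3 8-13 | T4 13-18 | T2 18-23 | T3 23-25 | T4 25-29 | T2 29-32 |
Completion: T1=3  T2=32  T3=25  T4=29
Response(T3) = first start − arrival = 8 − 5 = 3

3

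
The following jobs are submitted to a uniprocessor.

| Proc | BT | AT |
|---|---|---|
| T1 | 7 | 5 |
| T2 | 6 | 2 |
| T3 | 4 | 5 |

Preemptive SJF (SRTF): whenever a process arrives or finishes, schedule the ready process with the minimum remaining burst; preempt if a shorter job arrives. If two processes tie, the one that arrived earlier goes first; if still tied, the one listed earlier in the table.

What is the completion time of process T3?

Schedule: | idle 0-2 | T2 2-8 | T3 8-12 | T1 12-19 |
Completion: T1=19  T2=8  T3=12
Turnaround (C−A): T1=14  T2=6  T3=7

12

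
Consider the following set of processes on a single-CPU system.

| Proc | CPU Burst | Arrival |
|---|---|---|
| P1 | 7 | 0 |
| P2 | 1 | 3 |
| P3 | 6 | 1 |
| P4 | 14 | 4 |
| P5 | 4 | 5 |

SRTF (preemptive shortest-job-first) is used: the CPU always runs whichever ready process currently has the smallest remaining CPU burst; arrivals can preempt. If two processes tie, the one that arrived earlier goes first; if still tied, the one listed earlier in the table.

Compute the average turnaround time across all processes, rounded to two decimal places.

12.20

Timeline: | P1 0-3 | P2 3-4 | P1 4-8 | P5 8-12 | P3 12-18 | P4 18-32 |
Completion: P1=8  P2=4  P3=18  P4=32  P5=12
Turnaround (C−A): P1=8  P2=1  P3=17  P4=28  P5=7
Turnaround times: P1=8, P2=1, P3=17, P4=28, P5=7
Average turnaround = (8+1+17+28+7) / 5 = 61/5 = 12.20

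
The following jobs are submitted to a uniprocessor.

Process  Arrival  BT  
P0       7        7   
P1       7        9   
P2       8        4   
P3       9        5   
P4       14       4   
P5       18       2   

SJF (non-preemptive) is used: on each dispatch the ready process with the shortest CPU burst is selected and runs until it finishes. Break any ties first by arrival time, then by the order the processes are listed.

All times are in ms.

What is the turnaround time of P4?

10

Schedule: | idle 0-7 | P0 7-14 | P2 14-18 | P5 18-20 | P4 20-24 | P3 24-29 | P1 29-38 |
Completion: P0=14  P1=38  P2=18  P3=29  P4=24  P5=20
Turnaround (C−A): P0=7  P1=31  P2=10  P3=20  P4=10  P5=2
Turnaround(P4) = completion − arrival = 24 − 14 = 10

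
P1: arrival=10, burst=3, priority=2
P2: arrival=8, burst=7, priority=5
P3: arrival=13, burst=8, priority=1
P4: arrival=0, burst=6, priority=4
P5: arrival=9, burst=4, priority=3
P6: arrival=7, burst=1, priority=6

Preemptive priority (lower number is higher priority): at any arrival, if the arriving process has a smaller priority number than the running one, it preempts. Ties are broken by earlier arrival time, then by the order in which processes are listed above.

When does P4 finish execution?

Gantt: | P4 0-6 | idle 6-7 | P6 7-8 | P2 8-9 | P5 9-10 | P1 10-13 | P3 13-21 | P5 21-24 | P2 24-30 |
Completion: P1=13  P2=30  P3=21  P4=6  P5=24  P6=8

6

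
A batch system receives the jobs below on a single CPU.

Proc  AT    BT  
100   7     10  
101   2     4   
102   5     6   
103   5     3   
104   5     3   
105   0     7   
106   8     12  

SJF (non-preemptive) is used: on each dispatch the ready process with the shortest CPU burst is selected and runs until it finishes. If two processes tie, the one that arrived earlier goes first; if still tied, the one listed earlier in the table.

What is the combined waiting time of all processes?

Gantt: | 105 0-7 | 103 7-10 | 104 10-13 | 101 13-17 | 102 17-23 | 100 23-33 | 106 33-45 |
Completion: 100=33  101=17  102=23  103=10  104=13  105=7  106=45
Waiting = turnaround − burst: 100=16, 101=11, 102=12, 103=2, 104=5, 105=0, 106=25
Total waiting = 16 + 11 + 12 + 2 + 5 + 0 + 25 = 71

71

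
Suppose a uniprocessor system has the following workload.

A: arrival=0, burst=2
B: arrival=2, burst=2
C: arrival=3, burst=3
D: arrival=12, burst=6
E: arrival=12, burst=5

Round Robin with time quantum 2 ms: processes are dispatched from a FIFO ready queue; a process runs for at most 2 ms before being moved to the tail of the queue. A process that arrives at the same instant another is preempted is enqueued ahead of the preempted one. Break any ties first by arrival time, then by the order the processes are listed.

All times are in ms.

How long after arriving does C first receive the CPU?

1

Schedule: | A 0-2 | B 2-4 | C 4-7 | idle 7-12 | D 12-14 | E 14-16 | D 16-18 | E 18-20 | D 20-22 | E 22-23 |
Completion: A=2  B=4  C=7  D=22  E=23
Turnaround (C−A): A=2  B=2  C=4  D=10  E=11
Response(C) = first start − arrival = 4 − 3 = 1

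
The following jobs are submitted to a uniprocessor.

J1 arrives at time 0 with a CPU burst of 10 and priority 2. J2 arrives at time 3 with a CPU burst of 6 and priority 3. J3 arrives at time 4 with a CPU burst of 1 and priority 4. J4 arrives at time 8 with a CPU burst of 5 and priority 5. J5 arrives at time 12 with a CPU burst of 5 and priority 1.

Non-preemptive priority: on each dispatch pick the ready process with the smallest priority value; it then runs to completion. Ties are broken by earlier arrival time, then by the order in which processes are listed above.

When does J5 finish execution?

21

Timeline: | J1 0-10 | J2 10-16 | J5 16-21 | J3 21-22 | J4 22-27 |
Completion: J1=10  J2=16  J3=22  J4=27  J5=21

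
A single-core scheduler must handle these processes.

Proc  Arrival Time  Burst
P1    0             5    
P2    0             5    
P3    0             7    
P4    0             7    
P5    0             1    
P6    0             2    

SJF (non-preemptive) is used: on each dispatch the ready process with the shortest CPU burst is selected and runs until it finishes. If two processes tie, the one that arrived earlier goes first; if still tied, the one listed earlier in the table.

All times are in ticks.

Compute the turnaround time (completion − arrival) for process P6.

Schedule: | P5 0-1 | P6 1-3 | P1 3-8 | P2 8-13 | P3 13-20 | P4 20-27 |
Completion: P1=8  P2=13  P3=20  P4=27  P5=1  P6=3
Turnaround(P6) = completion − arrival = 3 − 0 = 3

3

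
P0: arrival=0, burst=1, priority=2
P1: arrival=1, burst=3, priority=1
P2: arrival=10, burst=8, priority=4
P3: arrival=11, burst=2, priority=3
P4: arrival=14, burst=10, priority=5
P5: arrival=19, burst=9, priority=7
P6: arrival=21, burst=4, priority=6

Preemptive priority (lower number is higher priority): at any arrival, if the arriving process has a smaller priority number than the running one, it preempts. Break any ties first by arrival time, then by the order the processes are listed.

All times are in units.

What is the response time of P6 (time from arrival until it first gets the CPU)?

9

Schedule: | P0 0-1 | P1 1-4 | idle 4-10 | P2 10-11 | P3 11-13 | P2 13-20 | P4 20-30 | P6 30-34 | P5 34-43 |
Completion: P0=1  P1=4  P2=20  P3=13  P4=30  P5=43  P6=34
Response(P6) = first start − arrival = 30 − 21 = 9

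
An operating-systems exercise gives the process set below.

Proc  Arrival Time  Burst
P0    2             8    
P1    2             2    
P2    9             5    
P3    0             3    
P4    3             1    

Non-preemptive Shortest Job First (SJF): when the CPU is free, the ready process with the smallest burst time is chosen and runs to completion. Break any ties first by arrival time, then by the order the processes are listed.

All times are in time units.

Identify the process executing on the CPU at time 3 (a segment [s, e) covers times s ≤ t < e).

P4

Timeline: | P3 0-3 | P4 3-4 | P1 4-6 | P0 6-14 | P2 14-19 |
Completion: P0=14  P1=6  P2=19  P3=3  P4=4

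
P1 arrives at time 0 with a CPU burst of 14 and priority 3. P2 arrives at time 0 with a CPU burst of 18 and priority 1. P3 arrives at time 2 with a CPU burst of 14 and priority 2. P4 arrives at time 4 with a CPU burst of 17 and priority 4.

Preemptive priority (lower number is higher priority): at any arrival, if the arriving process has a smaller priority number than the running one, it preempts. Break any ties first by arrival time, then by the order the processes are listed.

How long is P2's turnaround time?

Timeline: | P2 0-18 | P3 18-32 | P1 32-46 | P4 46-63 |
Completion: P1=46  P2=18  P3=32  P4=63
Turnaround (C−A): P1=46  P2=18  P3=30  P4=59
Turnaround(P2) = completion − arrival = 18 − 0 = 18

18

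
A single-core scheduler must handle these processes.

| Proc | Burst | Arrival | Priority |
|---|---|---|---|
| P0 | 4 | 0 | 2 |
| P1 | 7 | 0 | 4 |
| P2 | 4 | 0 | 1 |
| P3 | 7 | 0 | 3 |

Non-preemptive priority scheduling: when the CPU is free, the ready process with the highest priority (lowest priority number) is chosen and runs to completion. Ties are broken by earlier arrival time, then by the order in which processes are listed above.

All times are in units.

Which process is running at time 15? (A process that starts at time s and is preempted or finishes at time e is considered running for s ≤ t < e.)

P1

Schedule: | P2 0-4 | P0 4-8 | P3 8-15 | P1 15-22 |
Completion: P0=8  P1=22  P2=4  P3=15
Turnaround (C−A): P0=8  P1=22  P2=4  P3=15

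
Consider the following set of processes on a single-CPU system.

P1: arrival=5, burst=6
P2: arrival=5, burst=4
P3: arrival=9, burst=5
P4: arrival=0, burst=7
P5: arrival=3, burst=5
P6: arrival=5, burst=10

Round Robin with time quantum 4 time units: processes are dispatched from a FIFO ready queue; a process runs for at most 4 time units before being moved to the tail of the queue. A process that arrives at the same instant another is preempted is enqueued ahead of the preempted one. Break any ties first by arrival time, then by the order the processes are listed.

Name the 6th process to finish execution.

P6

Schedule: | P4 0-4 | P5 4-8 | P4 8-11 | P1 11-15 | P2 15-19 | P6 19-23 | P5 23-24 | P3 24-28 | P1 28-30 | P6 30-34 | P3 34-35 | P6 35-37 |
Completion: P1=30  P2=19  P3=35  P4=11  P5=24  P6=37
Turnaround (C−A): P1=25  P2=14  P3=26  P4=11  P5=21  P6=32
Finish order: P4 → P2 → P5 → P1 → P3 → P6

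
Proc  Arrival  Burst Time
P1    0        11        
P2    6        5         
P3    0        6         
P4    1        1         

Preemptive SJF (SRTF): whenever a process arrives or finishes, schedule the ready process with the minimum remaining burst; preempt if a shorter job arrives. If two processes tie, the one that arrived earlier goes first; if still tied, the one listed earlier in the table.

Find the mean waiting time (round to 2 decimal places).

Schedule: | P3 0-1 | P4 1-2 | P3 2-7 | P2 7-12 | P1 12-23 |
Completion: P1=23  P2=12  P3=7  P4=2
Waiting times: P1=12, P2=1, P3=1, P4=0
Average waiting = (12+1+1+0) / 4 = 14/4 = 3.50

3.50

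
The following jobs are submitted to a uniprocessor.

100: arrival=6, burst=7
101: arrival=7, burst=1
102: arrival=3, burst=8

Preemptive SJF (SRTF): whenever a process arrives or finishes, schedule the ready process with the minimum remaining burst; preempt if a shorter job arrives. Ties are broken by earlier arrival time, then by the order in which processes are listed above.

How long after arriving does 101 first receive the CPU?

Gantt: | idle 0-3 | 102 3-7 | 101 7-8 | 102 8-12 | 100 12-19 |
Completion: 100=19  101=8  102=12
Turnaround (C−A): 100=13  101=1  102=9
Response(101) = first start − arrival = 7 − 7 = 0

0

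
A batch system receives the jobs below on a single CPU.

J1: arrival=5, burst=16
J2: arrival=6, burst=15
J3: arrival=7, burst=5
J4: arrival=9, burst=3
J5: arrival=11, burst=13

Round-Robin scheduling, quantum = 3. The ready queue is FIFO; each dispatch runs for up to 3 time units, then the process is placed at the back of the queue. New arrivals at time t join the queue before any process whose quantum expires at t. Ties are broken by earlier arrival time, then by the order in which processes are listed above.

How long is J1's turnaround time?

51

Timeline: | idle 0-5 | J1 5-8 | J2 8-11 | J3 11-14 | J1 14-17 | J4 17-20 | J5 20-23 | J2 23-26 | J3 26-28 | J1 28-31 | J5 31-34 | J2 34-37 | J1 37-40 | J5 40-43 | J2 43-46 | J1 46-49 | J5 49-52 | J2 52-55 | J1 55-56 | J5 56-57 |
Completion: J1=56  J2=55  J3=28  J4=20  J5=57
Turnaround(J1) = completion − arrival = 56 − 5 = 51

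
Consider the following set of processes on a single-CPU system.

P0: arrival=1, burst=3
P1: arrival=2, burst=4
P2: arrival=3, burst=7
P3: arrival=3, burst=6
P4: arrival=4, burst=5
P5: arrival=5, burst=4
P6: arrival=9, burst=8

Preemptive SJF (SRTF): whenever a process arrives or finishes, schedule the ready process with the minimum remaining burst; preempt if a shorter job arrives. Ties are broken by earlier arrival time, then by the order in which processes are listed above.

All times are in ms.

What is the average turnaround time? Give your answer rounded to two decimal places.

15.00

Gantt: | idle 0-1 | P0 1-4 | P1 4-8 | P5 8-12 | P4 12-17 | P3 17-23 | P2 23-30 | P6 30-38 |
Completion: P0=4  P1=8  P2=30  P3=23  P4=17  P5=12  P6=38
Turnaround (C−A): P0=3  P1=6  P2=27  P3=20  P4=13  P5=7  P6=29
Turnaround times: P0=3, P1=6, P2=27, P3=20, P4=13, P5=7, P6=29
Average turnaround = (3+6+27+20+13+7+29) / 7 = 105/7 = 15.00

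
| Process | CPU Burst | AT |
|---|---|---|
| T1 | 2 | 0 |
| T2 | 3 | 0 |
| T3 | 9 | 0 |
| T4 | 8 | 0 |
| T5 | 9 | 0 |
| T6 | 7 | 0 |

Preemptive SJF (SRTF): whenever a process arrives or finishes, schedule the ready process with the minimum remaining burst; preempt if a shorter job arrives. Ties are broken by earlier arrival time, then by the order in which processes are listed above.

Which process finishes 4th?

T4

Schedule: | T1 0-2 | T2 2-5 | T6 5-12 | T4 12-20 | T3 20-29 | T5 29-38 |
Completion: T1=2  T2=5  T3=29  T4=20  T5=38  T6=12
Finish order: T1 → T2 → T6 → T4 → T3 → T5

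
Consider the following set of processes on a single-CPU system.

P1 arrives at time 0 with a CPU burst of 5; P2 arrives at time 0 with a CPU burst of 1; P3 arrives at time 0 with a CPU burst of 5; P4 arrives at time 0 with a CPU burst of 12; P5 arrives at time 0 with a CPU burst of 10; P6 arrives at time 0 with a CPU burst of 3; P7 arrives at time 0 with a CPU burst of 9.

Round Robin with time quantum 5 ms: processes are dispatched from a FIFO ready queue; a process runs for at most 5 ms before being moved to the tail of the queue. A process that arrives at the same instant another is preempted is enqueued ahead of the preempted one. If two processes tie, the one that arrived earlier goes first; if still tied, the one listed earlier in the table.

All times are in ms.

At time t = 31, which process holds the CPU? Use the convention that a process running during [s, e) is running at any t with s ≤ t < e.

Timeline: | P1 0-5 | P2 5-6 | P3 6-11 | P4 11-16 | P5 16-21 | P6 21-24 | P7 24-29 | P4 29-34 | P5 34-39 | P7 39-43 | P4 43-45 |
Completion: P1=5  P2=6  P3=11  P4=45  P5=39  P6=24  P7=43

P4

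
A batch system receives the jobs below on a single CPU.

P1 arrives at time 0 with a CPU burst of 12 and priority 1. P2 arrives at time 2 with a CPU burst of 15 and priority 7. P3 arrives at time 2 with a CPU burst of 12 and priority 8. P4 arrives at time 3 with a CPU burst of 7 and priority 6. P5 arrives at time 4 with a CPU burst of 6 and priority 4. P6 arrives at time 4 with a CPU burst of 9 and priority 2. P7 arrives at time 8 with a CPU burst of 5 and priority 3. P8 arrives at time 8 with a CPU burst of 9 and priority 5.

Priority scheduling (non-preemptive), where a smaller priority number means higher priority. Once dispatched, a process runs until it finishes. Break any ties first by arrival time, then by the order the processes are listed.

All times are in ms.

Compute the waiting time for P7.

13

Gantt: | P1 0-12 | P6 12-21 | P7 21-26 | P5 26-32 | P8 32-41 | P4 41-48 | P2 48-63 | P3 63-75 |
Completion: P1=12  P2=63  P3=75  P4=48  P5=32  P6=21  P7=26  P8=41
Waiting(P7) = turnaround − burst = 18 − 5 = 13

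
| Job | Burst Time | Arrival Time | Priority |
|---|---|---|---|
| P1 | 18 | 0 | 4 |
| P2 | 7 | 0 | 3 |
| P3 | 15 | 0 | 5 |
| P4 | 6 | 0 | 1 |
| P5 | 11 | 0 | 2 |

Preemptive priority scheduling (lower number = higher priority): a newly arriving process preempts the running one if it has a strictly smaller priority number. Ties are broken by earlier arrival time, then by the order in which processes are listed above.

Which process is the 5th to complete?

P3

Schedule: | P4 0-6 | P5 6-17 | P2 17-24 | P1 24-42 | P3 42-57 |
Completion: P1=42  P2=24  P3=57  P4=6  P5=17
Turnaround (C−A): P1=42  P2=24  P3=57  P4=6  P5=17
Finish order: P4 → P5 → P2 → P1 → P3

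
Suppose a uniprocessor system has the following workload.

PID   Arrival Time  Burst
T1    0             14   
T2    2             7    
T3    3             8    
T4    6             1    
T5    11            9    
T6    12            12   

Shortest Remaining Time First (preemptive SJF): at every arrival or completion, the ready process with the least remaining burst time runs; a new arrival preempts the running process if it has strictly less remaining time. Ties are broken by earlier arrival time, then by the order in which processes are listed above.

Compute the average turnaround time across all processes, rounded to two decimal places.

Schedule: | T1 0-2 | T2 2-6 | T4 6-7 | T2 7-10 | T3 10-18 | T5 18-27 | T1 27-39 | T6 39-51 |
Completion: T1=39  T2=10  T3=18  T4=7  T5=27  T6=51
Turnaround (C−A): T1=39  T2=8  T3=15  T4=1  T5=16  T6=39
Turnaround times: T1=39, T2=8, T3=15, T4=1, T5=16, T6=39
Average turnaround = (39+8+15+1+16+39) / 6 = 118/6 = 19.67

19.67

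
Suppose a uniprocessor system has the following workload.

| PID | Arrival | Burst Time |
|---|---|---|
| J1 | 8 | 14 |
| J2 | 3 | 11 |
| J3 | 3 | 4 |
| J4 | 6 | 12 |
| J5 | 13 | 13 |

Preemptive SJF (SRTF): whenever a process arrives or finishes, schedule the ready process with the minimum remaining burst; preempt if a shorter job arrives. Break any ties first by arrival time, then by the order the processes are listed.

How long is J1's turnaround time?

49

Schedule: | idle 0-3 | J3 3-7 | J2 7-18 | J4 18-30 | J5 30-43 | J1 43-57 |
Completion: J1=57  J2=18  J3=7  J4=30  J5=43
Turnaround (C−A): J1=49  J2=15  J3=4  J4=24  J5=30
Turnaround(J1) = completion − arrival = 57 − 8 = 49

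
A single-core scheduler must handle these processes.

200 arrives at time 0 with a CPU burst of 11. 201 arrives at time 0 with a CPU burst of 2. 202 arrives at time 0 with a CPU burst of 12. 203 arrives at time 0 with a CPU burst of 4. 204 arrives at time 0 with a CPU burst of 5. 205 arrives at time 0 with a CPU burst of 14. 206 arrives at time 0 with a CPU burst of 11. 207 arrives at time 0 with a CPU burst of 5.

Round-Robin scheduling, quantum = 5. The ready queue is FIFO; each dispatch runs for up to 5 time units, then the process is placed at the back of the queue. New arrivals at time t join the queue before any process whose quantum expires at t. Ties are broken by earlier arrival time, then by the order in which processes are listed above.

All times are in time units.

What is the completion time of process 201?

7

Gantt: | 200 0-5 | 201 5-7 | 202 7-12 | 203 12-16 | 204 16-21 | 205 21-26 | 206 26-31 | 207 31-36 | 200 36-41 | 202 41-46 | 205 46-51 | 206 51-56 | 200 56-57 | 202 57-59 | 205 59-63 | 206 63-64 |
Completion: 200=57  201=7  202=59  203=16  204=21  205=63  206=64  207=36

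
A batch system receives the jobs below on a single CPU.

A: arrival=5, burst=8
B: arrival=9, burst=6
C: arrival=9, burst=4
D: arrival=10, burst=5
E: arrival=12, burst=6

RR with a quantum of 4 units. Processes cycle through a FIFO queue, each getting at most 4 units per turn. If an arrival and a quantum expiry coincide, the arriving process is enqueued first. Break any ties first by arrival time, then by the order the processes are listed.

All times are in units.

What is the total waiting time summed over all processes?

Gantt: | idle 0-5 | A 5-9 | B 9-13 | C 13-17 | A 17-21 | D 21-25 | E 25-29 | B 29-31 | D 31-32 | E 32-34 |
Completion: A=21  B=31  C=17  D=32  E=34
Turnaround (C−A): A=16  B=22  C=8  D=22  E=22
Waiting = turnaround − burst: A=8, B=16, C=4, D=17, E=16
Total waiting = 8 + 16 + 4 + 17 + 16 = 61

61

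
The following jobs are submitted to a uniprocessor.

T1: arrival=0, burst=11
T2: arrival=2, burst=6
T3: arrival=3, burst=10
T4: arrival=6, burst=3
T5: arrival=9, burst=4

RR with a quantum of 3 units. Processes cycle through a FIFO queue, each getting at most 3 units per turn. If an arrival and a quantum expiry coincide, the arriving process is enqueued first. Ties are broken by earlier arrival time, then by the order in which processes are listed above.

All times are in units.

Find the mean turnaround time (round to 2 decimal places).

21.60

Timeline: | T1 0-3 | T2 3-6 | T3 6-9 | T1 9-12 | T4 12-15 | T2 15-18 | T5 18-21 | T3 21-24 | T1 24-27 | T5 27-28 | T3 28-31 | T1 31-33 | T3 33-34 |
Completion: T1=33  T2=18  T3=34  T4=15  T5=28
Turnaround (C−A): T1=33  T2=16  T3=31  T4=9  T5=19
Turnaround times: T1=33, T2=16, T3=31, T4=9, T5=19
Average turnaround = (33+16+31+9+19) / 5 = 108/5 = 21.60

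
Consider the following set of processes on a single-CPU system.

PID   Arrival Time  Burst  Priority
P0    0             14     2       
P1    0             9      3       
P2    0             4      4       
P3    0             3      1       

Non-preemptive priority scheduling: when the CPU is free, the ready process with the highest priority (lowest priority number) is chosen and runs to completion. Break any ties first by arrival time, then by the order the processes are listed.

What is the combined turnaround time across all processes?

Gantt: | P3 0-3 | P0 3-17 | P1 17-26 | P2 26-30 |
Completion: P0=17  P1=26  P2=30  P3=3
Turnaround (C−A): P0=17  P1=26  P2=30  P3=3
Turnaround = completion − arrival: P0=17, P1=26, P2=30, P3=3
Total turnaround = 17 + 26 + 30 + 3 = 76

76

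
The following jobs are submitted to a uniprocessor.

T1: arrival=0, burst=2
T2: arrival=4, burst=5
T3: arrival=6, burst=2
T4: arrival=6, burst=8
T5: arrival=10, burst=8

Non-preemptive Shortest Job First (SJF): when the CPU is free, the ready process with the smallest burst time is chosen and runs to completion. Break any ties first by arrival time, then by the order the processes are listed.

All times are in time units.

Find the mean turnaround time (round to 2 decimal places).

Gantt: | T1 0-2 | idle 2-4 | T2 4-9 | T3 9-11 | T4 11-19 | T5 19-27 |
Completion: T1=2  T2=9  T3=11  T4=19  T5=27
Turnaround (C−A): T1=2  T2=5  T3=5  T4=13  T5=17
Turnaround times: T1=2, T2=5, T3=5, T4=13, T5=17
Average turnaround = (2+5+5+13+17) / 5 = 42/5 = 8.40

8.40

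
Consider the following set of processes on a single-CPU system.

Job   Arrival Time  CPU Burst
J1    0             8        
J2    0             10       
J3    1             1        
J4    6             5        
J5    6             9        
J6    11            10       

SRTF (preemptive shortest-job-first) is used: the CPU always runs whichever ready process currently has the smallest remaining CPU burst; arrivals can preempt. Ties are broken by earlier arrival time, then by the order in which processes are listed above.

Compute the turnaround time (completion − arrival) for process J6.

32

Schedule: | J1 0-1 | J3 1-2 | J1 2-9 | J4 9-14 | J5 14-23 | J2 23-33 | J6 33-43 |
Completion: J1=9  J2=33  J3=2  J4=14  J5=23  J6=43
Turnaround (C−A): J1=9  J2=33  J3=1  J4=8  J5=17  J6=32
Turnaround(J6) = completion − arrival = 43 − 11 = 32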